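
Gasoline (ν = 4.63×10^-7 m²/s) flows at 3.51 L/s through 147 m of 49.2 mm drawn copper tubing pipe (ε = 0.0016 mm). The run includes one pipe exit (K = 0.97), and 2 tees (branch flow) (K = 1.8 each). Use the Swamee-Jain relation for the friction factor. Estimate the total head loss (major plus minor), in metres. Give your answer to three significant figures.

H_L ≈ 9.04 m

V = 4Q/(πD²) = 1.846 m/s; V²/2g = 0.1737 m
Re = 1.96×10^5, ε/D = 3.25×10^-5 → f = 0.01588 (Swamee-Jain)
Major: h_f = f(L/D)·V²/2g = 0.01588·2988·0.1737 = 8.244 m
Minor: ΣK = 4.57; h_m = ΣK·V²/2g = 0.7939 m
Total H_L = 8.244 + 0.7939 = 9.038 m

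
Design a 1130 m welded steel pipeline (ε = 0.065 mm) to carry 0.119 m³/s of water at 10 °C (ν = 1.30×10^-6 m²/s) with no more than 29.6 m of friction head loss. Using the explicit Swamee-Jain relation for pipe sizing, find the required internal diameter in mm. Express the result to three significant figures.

Swamee-Jain (Type III): D = 0.66·[ε^1.25·(LQ²/(gh_f))^4.75 + ν·Q^9.4·(L/(gh_f))^5.2]^0.04
LQ²/(gh_f) = 0.05511; L/(gh_f) = 3.892
Term 1 = ε^1.25·(…)^4.75 = 6.12×10^-12; Term 2 = ν·Q^9.4·(…)^5.2 = 3.11×10^-12
D = 0.66·(6.12×10^-12 + 3.11×10^-12)^0.04 = 0.2389 m = 239 mm
Check: V = 2.66 m/s, Re = 4.88×10^5, f = 0.01618, h_f = 27.5 m ≈ 29.6 m ✓

D ≈ 239 mm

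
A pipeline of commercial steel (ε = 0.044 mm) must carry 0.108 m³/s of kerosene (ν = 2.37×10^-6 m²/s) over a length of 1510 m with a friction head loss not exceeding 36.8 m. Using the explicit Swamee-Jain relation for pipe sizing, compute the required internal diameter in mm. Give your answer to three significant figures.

Swamee-Jain (Type III): D = 0.66·[ε^1.25·(LQ²/(gh_f))^4.75 + ν·Q^9.4·(L/(gh_f))^5.2]^0.04
LQ²/(gh_f) = 0.04879; L/(gh_f) = 4.183
Term 1 = ε^1.25·(…)^4.75 = 2.11×10^-12; Term 2 = ν·Q^9.4·(…)^5.2 = 3.32×10^-12
D = 0.66·(2.11×10^-12 + 3.32×10^-12)^0.04 = 0.2338 m = 234 mm
Check: V = 2.51 m/s, Re = 2.48×10^5, f = 0.01658, h_f = 34.5 m ≈ 36.8 m ✓

D ≈ 234 mm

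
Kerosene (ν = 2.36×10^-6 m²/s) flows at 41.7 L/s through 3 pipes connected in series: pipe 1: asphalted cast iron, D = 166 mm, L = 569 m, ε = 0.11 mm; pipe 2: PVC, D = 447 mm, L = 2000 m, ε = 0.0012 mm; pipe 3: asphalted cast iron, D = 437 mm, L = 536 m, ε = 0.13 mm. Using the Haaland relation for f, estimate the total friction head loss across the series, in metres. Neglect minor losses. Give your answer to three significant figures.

H ≈ 13.5 m

Pipe 1: V = 1.927 m/s, Re = 1.36×10^5, ε/D = 6.63×10^-4, f = 0.02009, h_1 = f(L/D)V²/2g = 13.03 m
Pipe 2: V = 0.2657 m/s, Re = 5.03×10^4, ε/D = 2.68×10^-6, f = 0.02069, h_2 = f(L/D)V²/2g = 0.3331 m
Pipe 3: V = 0.2780 m/s, Re = 5.15×10^4, ε/D = 2.97×10^-4, f = 0.02150, h_3 = f(L/D)V²/2g = 0.1039 m
Series → Q common, losses add: H = Σh = 13.46 m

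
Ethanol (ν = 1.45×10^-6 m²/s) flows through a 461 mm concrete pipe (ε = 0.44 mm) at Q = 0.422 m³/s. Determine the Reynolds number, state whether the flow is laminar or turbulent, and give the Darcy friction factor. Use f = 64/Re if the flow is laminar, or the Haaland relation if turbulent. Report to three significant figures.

V = 4Q/(πD²) = 2.528 m/s
Re = VD/ν = 2.528·0.461/1.45×10^-6 = 8.04×10^5
Re > 4000 → turbulent; ε/D = 9.54×10^-4
Haaland: f = 0.01979

Re ≈ 8.04×10^5; turbulent; f ≈ 0.0198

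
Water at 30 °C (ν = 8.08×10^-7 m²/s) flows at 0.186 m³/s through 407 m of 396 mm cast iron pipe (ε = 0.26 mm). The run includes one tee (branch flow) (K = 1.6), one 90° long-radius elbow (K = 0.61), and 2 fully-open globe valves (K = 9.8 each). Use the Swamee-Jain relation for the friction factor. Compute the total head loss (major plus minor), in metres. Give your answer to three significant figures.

V = 4Q/(πD²) = 1.510 m/s; V²/2g = 0.1162 m
Re = 7.40×10^5, ε/D = 6.57×10^-4 → f = 0.01843 (Swamee-Jain)
Major: h_f = f(L/D)·V²/2g = 0.01843·1028·0.1162 = 2.202 m
Minor: ΣK = 21.8; h_m = ΣK·V²/2g = 2.535 m
Total H_L = 2.202 + 2.535 = 4.737 m

H_L ≈ 4.74 m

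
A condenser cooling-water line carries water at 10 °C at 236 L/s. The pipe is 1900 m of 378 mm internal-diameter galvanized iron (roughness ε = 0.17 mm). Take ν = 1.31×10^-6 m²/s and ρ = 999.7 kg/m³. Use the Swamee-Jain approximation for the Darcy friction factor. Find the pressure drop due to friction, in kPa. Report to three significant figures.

V = 4Q/(πD²) = 4·0.236/(π·0.378²) = 2.103 m/s
Re = VD/ν = 2.103·0.378/1.31×10^-6 = 6.07×10^5 → turbulent
ε/D = 0.17/378 = 4.50×10^-4
Swamee-Jain: f = 0.01729
h_f = f(L/D)V²/(2g) = 0.01729·(1900/0.378)·2.103²/(2·9.81) = 19.58 m
Δp = ρg·h_f = 999.7·9.81·19.58 = 192.1 kPa

Δp ≈ 192 kPa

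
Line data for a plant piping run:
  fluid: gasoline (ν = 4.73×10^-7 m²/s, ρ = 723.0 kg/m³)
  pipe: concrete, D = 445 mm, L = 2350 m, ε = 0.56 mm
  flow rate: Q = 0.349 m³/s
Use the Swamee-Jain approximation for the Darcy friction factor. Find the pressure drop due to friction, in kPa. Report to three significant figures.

V = 4Q/(πD²) = 4·0.349/(π·0.445²) = 2.244 m/s
Re = VD/ν = 2.244·0.445/4.73×10^-7 = 2.11×10^6 → turbulent
ε/D = 0.56/445 = 0.00126
Swamee-Jain: f = 0.02096
h_f = f(L/D)V²/(2g) = 0.02096·(2350/0.445)·2.244²/(2·9.81) = 28.41 m
Δp = ρg·h_f = 723.0·9.81·28.41 = 201.5 kPa

Δp ≈ 201 kPa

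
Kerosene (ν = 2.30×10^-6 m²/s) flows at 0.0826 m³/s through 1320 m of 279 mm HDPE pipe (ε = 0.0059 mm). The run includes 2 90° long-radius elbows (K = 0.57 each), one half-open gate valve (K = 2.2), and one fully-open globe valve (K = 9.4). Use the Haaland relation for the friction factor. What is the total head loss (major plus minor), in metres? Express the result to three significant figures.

V = 4Q/(πD²) = 1.351 m/s; V²/2g = 0.09304 m
Re = 1.64×10^5, ε/D = 2.11×10^-5 → f = 0.01623 (Haaland)
Major: h_f = f(L/D)·V²/2g = 0.01623·4731·0.09304 = 7.146 m
Minor: ΣK = 12.7; h_m = ΣK·V²/2g = 1.185 m
Total H_L = 7.146 + 1.185 = 8.331 m

H_L ≈ 8.33 m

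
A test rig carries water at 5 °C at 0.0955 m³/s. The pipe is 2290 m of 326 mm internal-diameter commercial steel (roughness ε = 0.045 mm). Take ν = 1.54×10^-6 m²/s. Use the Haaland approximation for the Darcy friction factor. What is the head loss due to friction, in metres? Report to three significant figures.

h_f ≈ 7.50 m

V = 4Q/(πD²) = 4·0.0955/(π·0.326²) = 1.144 m/s
Re = VD/ν = 1.144·0.326/1.54×10^-6 = 2.42×10^5 → turbulent
ε/D = 0.045/326 = 1.38×10^-4
Haaland: f = 0.01601
h_f = f(L/D)V²/(2g) = 0.01601·(2290/0.326)·1.144²/(2·9.81) = 7.502 m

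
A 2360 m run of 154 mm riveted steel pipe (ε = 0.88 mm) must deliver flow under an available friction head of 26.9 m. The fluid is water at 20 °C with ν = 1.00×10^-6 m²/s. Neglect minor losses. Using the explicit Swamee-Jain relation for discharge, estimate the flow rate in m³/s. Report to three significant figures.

Swamee-Jain (Type II): Q = -0.965·√(gD⁵h_f/L)·ln[ε/(3.7D) + √(3.17ν²L/(gD³h_f))]
√(gD⁵h_f/L) = √(9.81·0.154⁵·26.9/2360) = 0.003112
ε/(3.7D) = 0.00154; √(3.17ν²L/(gD³h_f)) = 8.81×10^-5
Q = -0.965·0.003112·ln(0.001633) = 0.01927 m³/s
Check: V = 1.03 m/s, Re = 1.59×10^5, f = 0.03237, h_f = 27.1 m ≈ 26.9 m ✓

Q ≈ 0.0193 m³/s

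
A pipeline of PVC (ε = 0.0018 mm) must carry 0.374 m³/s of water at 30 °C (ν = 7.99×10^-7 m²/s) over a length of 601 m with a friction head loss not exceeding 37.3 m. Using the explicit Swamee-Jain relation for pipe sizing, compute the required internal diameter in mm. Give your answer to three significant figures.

D ≈ 289 mm

Swamee-Jain (Type III): D = 0.66·[ε^1.25·(LQ²/(gh_f))^4.75 + ν·Q^9.4·(L/(gh_f))^5.2]^0.04
LQ²/(gh_f) = 0.2297; L/(gh_f) = 1.642
Term 1 = ε^1.25·(…)^4.75 = 6.10×10^-11; Term 2 = ν·Q^9.4·(…)^5.2 = 1.02×10^-9
D = 0.66·(6.10×10^-11 + 1.02×10^-9)^0.04 = 0.2890 m = 289 mm
Check: V = 5.70 m/s, Re = 2.06×10^6, f = 0.01056, h_f = 36.4 m ≈ 37.3 m ✓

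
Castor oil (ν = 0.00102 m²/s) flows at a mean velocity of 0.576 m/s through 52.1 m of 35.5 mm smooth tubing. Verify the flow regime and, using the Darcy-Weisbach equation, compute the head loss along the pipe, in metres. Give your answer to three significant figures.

Re = VD/ν = 0.576·0.03550/0.00102 = 20.0 → laminar (Re < 2300)
f = 64/Re = 3.192
h_f = f(L/D)V²/(2g) = 3.192·(52.1/0.03550)·0.576²/(2·9.81) = 79.23 m

h_f ≈ 79.2 m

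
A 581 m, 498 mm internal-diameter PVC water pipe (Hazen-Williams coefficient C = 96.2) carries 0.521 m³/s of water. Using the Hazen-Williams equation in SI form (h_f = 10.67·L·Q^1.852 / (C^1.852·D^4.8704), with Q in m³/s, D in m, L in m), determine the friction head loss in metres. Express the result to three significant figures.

h_f ≈ 11.7 m

h_f = 10.67·581·0.521^1.852 / (96.2^1.852·0.498^4.8704) = 11.74 m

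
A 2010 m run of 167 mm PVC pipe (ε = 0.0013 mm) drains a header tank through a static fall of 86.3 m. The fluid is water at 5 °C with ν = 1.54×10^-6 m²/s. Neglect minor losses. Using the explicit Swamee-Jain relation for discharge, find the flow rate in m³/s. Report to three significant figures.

Swamee-Jain (Type II): Q = -0.965·√(gD⁵h_f/L)·ln[ε/(3.7D) + √(3.17ν²L/(gD³h_f))]
√(gD⁵h_f/L) = √(9.81·0.167⁵·86.3/2010) = 0.007397
ε/(3.7D) = 2.10×10^-6; √(3.17ν²L/(gD³h_f)) = 6.19×10^-5
Q = -0.965·0.007397·ln(6.401×10^-5) = 0.06893 m³/s
Check: V = 3.15 m/s, Re = 3.41×10^5, f = 0.01413, h_f = 85.8 m ≈ 86.3 m ✓

Q ≈ 0.0689 m³/s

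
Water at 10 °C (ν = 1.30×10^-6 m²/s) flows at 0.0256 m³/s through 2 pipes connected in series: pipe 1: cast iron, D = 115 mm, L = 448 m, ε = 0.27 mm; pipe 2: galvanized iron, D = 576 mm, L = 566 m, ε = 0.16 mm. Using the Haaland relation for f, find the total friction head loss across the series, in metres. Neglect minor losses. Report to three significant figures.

Pipe 1: V = 2.465 m/s, Re = 2.18×10^5, ε/D = 0.00235, f = 0.02515, h_1 = f(L/D)V²/2g = 30.33 m
Pipe 2: V = 0.09824 m/s, Re = 4.35×10^4, ε/D = 2.78×10^-4, f = 0.02215, h_2 = f(L/D)V²/2g = 0.01071 m
Series → Q common, losses add: H = Σh = 30.35 m

H ≈ 30.3 m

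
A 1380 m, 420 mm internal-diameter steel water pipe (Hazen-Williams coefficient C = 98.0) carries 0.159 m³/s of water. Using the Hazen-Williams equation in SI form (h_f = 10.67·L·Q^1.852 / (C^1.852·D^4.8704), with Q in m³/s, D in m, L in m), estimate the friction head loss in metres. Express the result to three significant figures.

h_f = 10.67·1380·0.159^1.852 / (98.0^1.852·0.420^4.8704) = 6.858 m

h_f ≈ 6.86 m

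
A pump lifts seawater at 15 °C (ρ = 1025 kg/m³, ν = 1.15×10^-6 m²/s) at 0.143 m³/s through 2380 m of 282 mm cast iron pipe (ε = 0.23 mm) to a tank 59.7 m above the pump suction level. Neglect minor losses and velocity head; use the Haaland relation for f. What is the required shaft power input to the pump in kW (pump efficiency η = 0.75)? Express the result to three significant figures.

V = 4Q/(πD²) = 2.290 m/s; Re = 5.61×10^5; ε/D = 8.16×10^-4; f = 0.01927
h_f = f(L/D)V²/2g = 43.46 m
Total head H = z + h_f = 59.7 + 43.46 = 103.2 m
P_hyd = ρgQH = 1025·9.81·0.143·103.2 = 148.3 kW
P_shaft = P_hyd/η = 148.3/0.75 = 197.8 kW

P_shaft ≈ 198 kW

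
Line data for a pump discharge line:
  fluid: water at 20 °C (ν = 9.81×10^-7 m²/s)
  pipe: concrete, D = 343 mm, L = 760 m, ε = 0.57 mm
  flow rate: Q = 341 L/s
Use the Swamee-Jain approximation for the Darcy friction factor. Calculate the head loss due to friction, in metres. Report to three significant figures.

h_f ≈ 34.7 m

V = 4Q/(πD²) = 4·0.341/(π·0.343²) = 3.690 m/s
Re = VD/ν = 3.690·0.343/9.81×10^-7 = 1.29×10^6 → turbulent
ε/D = 0.57/343 = 0.00166
Swamee-Jain: f = 0.02254
h_f = f(L/D)V²/(2g) = 0.02254·(760/0.343)·3.690²/(2·9.81) = 34.67 m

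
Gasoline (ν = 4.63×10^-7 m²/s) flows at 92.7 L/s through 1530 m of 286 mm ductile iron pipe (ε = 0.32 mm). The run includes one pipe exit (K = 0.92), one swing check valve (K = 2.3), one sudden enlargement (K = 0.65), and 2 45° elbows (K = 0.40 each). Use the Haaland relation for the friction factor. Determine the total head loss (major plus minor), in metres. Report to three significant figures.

V = 4Q/(πD²) = 1.443 m/s; V²/2g = 0.1061 m
Re = 8.91×10^5, ε/D = 0.00112 → f = 0.02050 (Haaland)
Major: h_f = f(L/D)·V²/2g = 0.02050·5350·0.1061 = 11.64 m
Minor: ΣK = 4.67; h_m = ΣK·V²/2g = 0.4956 m
Total H_L = 11.64 + 0.4956 = 12.13 m

H_L ≈ 12.1 m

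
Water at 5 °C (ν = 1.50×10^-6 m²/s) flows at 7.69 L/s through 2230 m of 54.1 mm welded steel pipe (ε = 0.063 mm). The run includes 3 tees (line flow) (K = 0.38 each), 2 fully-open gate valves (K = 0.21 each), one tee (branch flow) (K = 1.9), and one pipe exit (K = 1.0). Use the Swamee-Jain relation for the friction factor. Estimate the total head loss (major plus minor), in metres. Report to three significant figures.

V = 4Q/(πD²) = 3.345 m/s; V²/2g = 0.5704 m
Re = 1.21×10^5, ε/D = 0.00116 → f = 0.02255 (Swamee-Jain)
Major: h_f = f(L/D)·V²/2g = 0.02255·41220·0.5704 = 530.2 m
Minor: ΣK = 4.46; h_m = ΣK·V²/2g = 2.544 m
Total H_L = 530.2 + 2.544 = 532.7 m

H_L ≈ 533 m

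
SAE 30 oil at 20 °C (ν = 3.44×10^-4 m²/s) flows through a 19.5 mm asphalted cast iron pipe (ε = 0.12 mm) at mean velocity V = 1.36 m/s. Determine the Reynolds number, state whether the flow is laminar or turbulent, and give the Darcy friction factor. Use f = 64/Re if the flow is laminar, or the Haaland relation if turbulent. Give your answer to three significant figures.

Re = VD/ν = 1.360·0.0195/3.44×10^-4 = 77.1
Re < 2300 → laminar → f = 64/Re = 0.8302

Re ≈ 77.1; laminar; f = 64/Re ≈ 0.830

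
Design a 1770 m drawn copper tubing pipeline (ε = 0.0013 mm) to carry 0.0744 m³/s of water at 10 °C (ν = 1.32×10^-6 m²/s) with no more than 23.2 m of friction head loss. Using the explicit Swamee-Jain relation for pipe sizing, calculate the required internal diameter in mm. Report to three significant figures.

D ≈ 222 mm

Swamee-Jain (Type III): D = 0.66·[ε^1.25·(LQ²/(gh_f))^4.75 + ν·Q^9.4·(L/(gh_f))^5.2]^0.04
LQ²/(gh_f) = 0.04305; L/(gh_f) = 7.777
Term 1 = ε^1.25·(…)^4.75 = 1.42×10^-14; Term 2 = ν·Q^9.4·(…)^5.2 = 1.40×10^-12
D = 0.66·(1.42×10^-14 + 1.40×10^-12)^0.04 = 0.2216 m = 222 mm
Check: V = 1.93 m/s, Re = 3.24×10^5, f = 0.01424, h_f = 21.6 m ≈ 23.2 m ✓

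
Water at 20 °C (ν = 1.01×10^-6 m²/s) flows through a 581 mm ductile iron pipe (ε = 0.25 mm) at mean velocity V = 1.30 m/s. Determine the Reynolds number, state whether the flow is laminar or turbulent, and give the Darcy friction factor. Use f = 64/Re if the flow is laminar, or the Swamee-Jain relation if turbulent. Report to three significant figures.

Re ≈ 7.48×10^5; turbulent; f ≈ 0.0170

Re = VD/ν = 1.300·0.581/1.01×10^-6 = 7.48×10^5
Re > 4000 → turbulent; ε/D = 4.30×10^-4
Swamee-Jain: f = 0.01699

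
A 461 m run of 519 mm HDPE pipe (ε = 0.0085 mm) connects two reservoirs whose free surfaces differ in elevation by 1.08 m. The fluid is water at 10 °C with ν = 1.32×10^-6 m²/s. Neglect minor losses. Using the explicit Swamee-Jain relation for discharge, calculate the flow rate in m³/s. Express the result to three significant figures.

Swamee-Jain (Type II): Q = -0.965·√(gD⁵h_f/L)·ln[ε/(3.7D) + √(3.17ν²L/(gD³h_f))]
√(gD⁵h_f/L) = √(9.81·0.519⁵·1.08/461) = 0.02942
ε/(3.7D) = 4.43×10^-6; √(3.17ν²L/(gD³h_f)) = 4.15×10^-5
Q = -0.965·0.02942·ln(4.589×10^-5) = 0.2836 m³/s
Check: V = 1.34 m/s, Re = 5.27×10^5, f = 0.01324, h_f = 1.08 m ≈ 1.08 m ✓

Q ≈ 0.284 m³/s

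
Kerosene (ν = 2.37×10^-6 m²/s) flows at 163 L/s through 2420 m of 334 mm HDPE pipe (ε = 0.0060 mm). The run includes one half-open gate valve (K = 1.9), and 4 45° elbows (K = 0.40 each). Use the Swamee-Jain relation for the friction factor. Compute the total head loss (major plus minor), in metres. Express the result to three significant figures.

V = 4Q/(πD²) = 1.860 m/s; V²/2g = 0.1764 m
Re = 2.62×10^5, ε/D = 1.80×10^-5 → f = 0.01494 (Swamee-Jain)
Major: h_f = f(L/D)·V²/2g = 0.01494·7246·0.1764 = 19.09 m
Minor: ΣK = 3.50; h_m = ΣK·V²/2g = 0.6174 m
Total H_L = 19.09 + 0.6174 = 19.71 m

H_L ≈ 19.7 m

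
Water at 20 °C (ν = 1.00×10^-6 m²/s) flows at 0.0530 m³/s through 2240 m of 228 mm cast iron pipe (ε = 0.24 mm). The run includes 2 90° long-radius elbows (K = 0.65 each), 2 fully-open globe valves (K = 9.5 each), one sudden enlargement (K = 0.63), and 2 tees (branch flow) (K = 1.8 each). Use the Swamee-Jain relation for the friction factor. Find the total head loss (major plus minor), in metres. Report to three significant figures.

H_L ≈ 19.8 m

V = 4Q/(πD²) = 1.298 m/s; V²/2g = 0.08589 m
Re = 2.96×10^5, ε/D = 0.00105 → f = 0.02097 (Swamee-Jain)
Major: h_f = f(L/D)·V²/2g = 0.02097·9825·0.08589 = 17.70 m
Minor: ΣK = 24.5; h_m = ΣK·V²/2g = 2.107 m
Total H_L = 17.70 + 2.107 = 19.81 m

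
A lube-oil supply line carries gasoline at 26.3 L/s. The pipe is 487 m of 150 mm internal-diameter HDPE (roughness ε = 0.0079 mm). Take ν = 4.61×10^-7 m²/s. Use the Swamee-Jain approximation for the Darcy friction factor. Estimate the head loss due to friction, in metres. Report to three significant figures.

V = 4Q/(πD²) = 4·0.0263/(π·0.150²) = 1.488 m/s
Re = VD/ν = 1.488·0.150/4.61×10^-7 = 4.84×10^5 → turbulent
ε/D = 0.0079/150 = 5.27×10^-5
Swamee-Jain: f = 0.01393
h_f = f(L/D)V²/(2g) = 0.01393·(487/0.150)·1.488²/(2·9.81) = 5.107 m

h_f ≈ 5.11 m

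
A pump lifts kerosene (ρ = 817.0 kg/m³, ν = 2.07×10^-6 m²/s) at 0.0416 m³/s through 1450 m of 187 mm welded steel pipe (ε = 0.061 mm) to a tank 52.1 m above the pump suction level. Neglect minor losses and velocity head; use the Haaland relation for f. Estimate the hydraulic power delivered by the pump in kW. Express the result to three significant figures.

P_hyd ≈ 23.0 kW

V = 4Q/(πD²) = 1.515 m/s; Re = 1.37×10^5; ε/D = 3.26×10^-4; f = 0.01848
h_f = f(L/D)V²/2g = 16.76 m
Total head H = z + h_f = 52.1 + 16.76 = 68.86 m
P_hyd = ρgQH = 817.0·9.81·0.0416·68.86 = 22.96 kW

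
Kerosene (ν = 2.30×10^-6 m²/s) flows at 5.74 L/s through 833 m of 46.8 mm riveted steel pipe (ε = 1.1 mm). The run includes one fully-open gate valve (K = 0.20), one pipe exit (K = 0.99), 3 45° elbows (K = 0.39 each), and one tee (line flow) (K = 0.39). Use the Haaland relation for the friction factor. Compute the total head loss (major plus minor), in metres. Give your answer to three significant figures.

V = 4Q/(πD²) = 3.337 m/s; V²/2g = 0.5675 m
Re = 6.79×10^4, ε/D = 0.0235 → f = 0.05241 (Haaland)
Major: h_f = f(L/D)·V²/2g = 0.05241·17799·0.5675 = 529.4 m
Minor: ΣK = 2.75; h_m = ΣK·V²/2g = 1.561 m
Total H_L = 529.4 + 1.561 = 530.9 m

H_L ≈ 531 m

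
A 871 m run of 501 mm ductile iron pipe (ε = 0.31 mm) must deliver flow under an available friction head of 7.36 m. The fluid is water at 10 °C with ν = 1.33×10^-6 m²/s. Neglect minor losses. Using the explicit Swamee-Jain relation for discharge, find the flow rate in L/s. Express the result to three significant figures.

Q ≈ 423 L/s

Swamee-Jain (Type II): Q = -0.965·√(gD⁵h_f/L)·ln[ε/(3.7D) + √(3.17ν²L/(gD³h_f))]
√(gD⁵h_f/L) = √(9.81·0.501⁵·7.36/871) = 0.05115
ε/(3.7D) = 1.67×10^-4; √(3.17ν²L/(gD³h_f)) = 2.32×10^-5
Q = -0.965·0.05115·ln(1.904×10^-4) = 0.4228 m³/s
Check: V = 2.14 m/s, Re = 8.08×10^5, f = 0.01816, h_f = 7.40 m ≈ 7.36 m ✓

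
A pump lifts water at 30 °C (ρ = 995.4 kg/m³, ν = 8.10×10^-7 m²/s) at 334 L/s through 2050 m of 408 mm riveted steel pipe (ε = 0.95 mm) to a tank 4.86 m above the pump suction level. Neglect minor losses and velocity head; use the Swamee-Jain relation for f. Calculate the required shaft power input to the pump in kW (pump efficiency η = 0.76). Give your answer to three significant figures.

P_shaft ≈ 197 kW

V = 4Q/(πD²) = 2.555 m/s; Re = 1.29×10^6; ε/D = 0.00233; f = 0.02459
h_f = f(L/D)V²/2g = 41.09 m
Total head H = z + h_f = 4.86 + 41.09 = 45.95 m
P_hyd = ρgQH = 995.4·9.81·0.334·45.95 = 149.9 kW
P_shaft = P_hyd/η = 149.9/0.76 = 197.2 kW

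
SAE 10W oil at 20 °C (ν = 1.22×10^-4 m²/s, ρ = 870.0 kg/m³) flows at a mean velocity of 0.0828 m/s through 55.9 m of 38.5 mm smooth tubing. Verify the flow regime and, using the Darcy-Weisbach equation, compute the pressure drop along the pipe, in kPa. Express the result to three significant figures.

Δp ≈ 10.6 kPa

Re = VD/ν = 0.0828·0.03850/1.22×10^-4 = 26.1 → laminar (Re < 2300)
f = 64/Re = 2.449
h_f = f(L/D)V²/(2g) = 2.449·(55.9/0.03850)·0.0828²/(2·9.81) = 1.243 m
Δp = ρg·h_f = 870.0·9.81·1.243 = 10.61 kPa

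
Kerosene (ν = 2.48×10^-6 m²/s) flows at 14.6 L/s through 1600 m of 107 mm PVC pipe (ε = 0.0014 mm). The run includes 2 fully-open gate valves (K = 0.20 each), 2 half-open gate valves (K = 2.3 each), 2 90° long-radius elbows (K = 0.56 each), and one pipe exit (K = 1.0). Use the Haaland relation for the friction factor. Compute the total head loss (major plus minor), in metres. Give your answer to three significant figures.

V = 4Q/(πD²) = 1.624 m/s; V²/2g = 0.1344 m
Re = 7.01×10^4, ε/D = 1.31×10^-5 → f = 0.01926 (Haaland)
Major: h_f = f(L/D)·V²/2g = 0.01926·14953·0.1344 = 38.71 m
Minor: ΣK = 7.12; h_m = ΣK·V²/2g = 0.9567 m
Total H_L = 38.71 + 0.9567 = 39.66 m

H_L ≈ 39.7 m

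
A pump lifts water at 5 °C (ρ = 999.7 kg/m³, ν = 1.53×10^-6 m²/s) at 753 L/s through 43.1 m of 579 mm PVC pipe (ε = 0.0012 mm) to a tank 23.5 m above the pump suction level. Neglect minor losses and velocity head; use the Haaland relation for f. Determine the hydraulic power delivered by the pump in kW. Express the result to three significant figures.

P_hyd ≈ 176 kW

V = 4Q/(πD²) = 2.860 m/s; Re = 1.08×10^6; ε/D = 2.07×10^-6; f = 0.01147
h_f = f(L/D)V²/2g = 0.3559 m
Total head H = z + h_f = 23.5 + 0.3559 = 23.86 m
P_hyd = ρgQH = 999.7·9.81·0.753·23.86 = 176.2 kW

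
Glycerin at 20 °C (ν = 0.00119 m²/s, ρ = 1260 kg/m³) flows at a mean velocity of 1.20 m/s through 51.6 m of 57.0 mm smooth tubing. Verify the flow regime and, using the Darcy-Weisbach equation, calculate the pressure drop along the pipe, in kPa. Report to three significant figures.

Δp ≈ 914 kPa

Re = VD/ν = 1.20·0.05700/0.00119 = 57.5 → laminar (Re < 2300)
f = 64/Re = 1.113
h_f = f(L/D)V²/(2g) = 1.113·(51.6/0.05700)·1.20²/(2·9.81) = 73.98 m
Δp = ρg·h_f = 1260·9.81·73.98 = 914.4 kPa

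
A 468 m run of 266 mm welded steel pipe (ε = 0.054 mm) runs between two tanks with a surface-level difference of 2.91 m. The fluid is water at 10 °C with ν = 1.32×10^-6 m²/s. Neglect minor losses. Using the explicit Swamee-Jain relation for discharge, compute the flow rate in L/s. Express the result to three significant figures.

Swamee-Jain (Type II): Q = -0.965·√(gD⁵h_f/L)·ln[ε/(3.7D) + √(3.17ν²L/(gD³h_f))]
√(gD⁵h_f/L) = √(9.81·0.266⁵·2.91/468) = 0.009013
ε/(3.7D) = 5.49×10^-5; √(3.17ν²L/(gD³h_f)) = 6.94×10^-5
Q = -0.965·0.009013·ln(1.242×10^-4) = 0.07822 m³/s
Check: V = 1.41 m/s, Re = 2.84×10^5, f = 0.01644, h_f = 2.92 m ≈ 2.91 m ✓

Q ≈ 78.2 L/s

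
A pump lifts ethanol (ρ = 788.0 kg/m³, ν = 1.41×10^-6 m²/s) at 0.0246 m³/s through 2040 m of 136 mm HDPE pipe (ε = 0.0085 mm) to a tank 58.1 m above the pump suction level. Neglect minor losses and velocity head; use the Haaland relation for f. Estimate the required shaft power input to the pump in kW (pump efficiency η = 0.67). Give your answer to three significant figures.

P_shaft ≈ 26.8 kW

V = 4Q/(πD²) = 1.693 m/s; Re = 1.63×10^5; ε/D = 6.25×10^-5; f = 0.01650
h_f = f(L/D)V²/2g = 36.17 m
Total head H = z + h_f = 58.1 + 36.17 = 94.27 m
P_hyd = ρgQH = 788.0·9.81·0.0246·94.27 = 17.93 kW
P_shaft = P_hyd/η = 17.93/0.67 = 26.76 kW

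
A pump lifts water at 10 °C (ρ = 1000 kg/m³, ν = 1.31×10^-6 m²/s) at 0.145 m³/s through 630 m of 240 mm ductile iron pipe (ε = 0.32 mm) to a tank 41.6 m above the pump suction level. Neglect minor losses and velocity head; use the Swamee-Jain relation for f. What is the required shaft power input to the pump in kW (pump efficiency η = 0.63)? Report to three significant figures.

V = 4Q/(πD²) = 3.205 m/s; Re = 5.87×10^5; ε/D = 0.00133; f = 0.02161
h_f = f(L/D)V²/2g = 29.71 m
Total head H = z + h_f = 41.6 + 29.71 = 71.31 m
P_hyd = ρgQH = 1000·9.81·0.145·71.31 = 101.4 kW
P_shaft = P_hyd/η = 101.4/0.63 = 161.0 kW

P_shaft ≈ 161 kW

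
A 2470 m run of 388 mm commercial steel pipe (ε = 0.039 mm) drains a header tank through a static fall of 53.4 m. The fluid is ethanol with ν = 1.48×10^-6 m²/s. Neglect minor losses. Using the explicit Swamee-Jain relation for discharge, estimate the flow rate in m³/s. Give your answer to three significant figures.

Q ≈ 0.412 m³/s

Swamee-Jain (Type II): Q = -0.965·√(gD⁵h_f/L)·ln[ε/(3.7D) + √(3.17ν²L/(gD³h_f))]
√(gD⁵h_f/L) = √(9.81·0.388⁵·53.4/2470) = 0.04319
ε/(3.7D) = 2.72×10^-5; √(3.17ν²L/(gD³h_f)) = 2.37×10^-5
Q = -0.965·0.04319·ln(5.084×10^-5) = 0.4120 m³/s
Check: V = 3.48 m/s, Re = 9.14×10^5, f = 0.01362, h_f = 53.7 m ≈ 53.4 m ✓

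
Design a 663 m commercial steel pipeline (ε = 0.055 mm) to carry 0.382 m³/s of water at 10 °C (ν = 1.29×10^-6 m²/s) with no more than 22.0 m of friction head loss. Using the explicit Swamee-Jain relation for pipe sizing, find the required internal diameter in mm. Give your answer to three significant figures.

Swamee-Jain (Type III): D = 0.66·[ε^1.25·(LQ²/(gh_f))^4.75 + ν·Q^9.4·(L/(gh_f))^5.2]^0.04
LQ²/(gh_f) = 0.4483; L/(gh_f) = 3.072
Term 1 = ε^1.25·(…)^4.75 = 1.05×10^-7; Term 2 = ν·Q^9.4·(…)^5.2 = 5.21×10^-8
D = 0.66·(1.05×10^-7 + 5.21×10^-8)^0.04 = 0.3527 m = 353 mm
Check: V = 3.91 m/s, Re = 1.07×10^6, f = 0.01420, h_f = 20.8 m ≈ 22.0 m ✓

D ≈ 353 mm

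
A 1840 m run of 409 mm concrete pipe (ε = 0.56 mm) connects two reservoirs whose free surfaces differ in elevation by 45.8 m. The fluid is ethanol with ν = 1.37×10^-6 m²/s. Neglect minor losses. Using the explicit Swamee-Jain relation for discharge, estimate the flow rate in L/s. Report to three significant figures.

Swamee-Jain (Type II): Q = -0.965·√(gD⁵h_f/L)·ln[ε/(3.7D) + √(3.17ν²L/(gD³h_f))]
√(gD⁵h_f/L) = √(9.81·0.409⁵·45.8/1840) = 0.05286
ε/(3.7D) = 3.70×10^-4; √(3.17ν²L/(gD³h_f)) = 1.89×10^-5
Q = -0.965·0.05286·ln(3.889×10^-4) = 0.4006 m³/s
Check: V = 3.05 m/s, Re = 9.10×10^5, f = 0.02158, h_f = 46.0 m ≈ 45.8 m ✓

Q ≈ 401 L/s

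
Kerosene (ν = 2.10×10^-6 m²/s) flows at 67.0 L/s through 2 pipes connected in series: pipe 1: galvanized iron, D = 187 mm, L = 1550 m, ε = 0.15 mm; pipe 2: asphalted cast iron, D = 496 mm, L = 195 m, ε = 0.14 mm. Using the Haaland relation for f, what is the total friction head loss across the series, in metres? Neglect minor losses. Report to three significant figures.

Pipe 1: V = 2.440 m/s, Re = 2.17×10^5, ε/D = 8.02×10^-4, f = 0.01998, h_1 = f(L/D)V²/2g = 50.24 m
Pipe 2: V = 0.3468 m/s, Re = 8.19×10^4, ε/D = 2.82×10^-4, f = 0.01974, h_2 = f(L/D)V²/2g = 0.04756 m
Series → Q common, losses add: H = Σh = 50.29 m

H ≈ 50.3 m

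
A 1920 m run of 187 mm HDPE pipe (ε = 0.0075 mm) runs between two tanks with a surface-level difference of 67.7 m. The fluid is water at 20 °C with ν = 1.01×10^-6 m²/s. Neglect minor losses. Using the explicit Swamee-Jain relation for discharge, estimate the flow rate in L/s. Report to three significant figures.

Swamee-Jain (Type II): Q = -0.965·√(gD⁵h_f/L)·ln[ε/(3.7D) + √(3.17ν²L/(gD³h_f))]
√(gD⁵h_f/L) = √(9.81·0.187⁵·67.7/1920) = 0.008894
ε/(3.7D) = 1.08×10^-5; √(3.17ν²L/(gD³h_f)) = 3.78×10^-5
Q = -0.965·0.008894·ln(4.865×10^-5) = 0.08523 m³/s
Check: V = 3.10 m/s, Re = 5.75×10^5, f = 0.01343, h_f = 67.7 m ≈ 67.7 m ✓

Q ≈ 85.2 L/s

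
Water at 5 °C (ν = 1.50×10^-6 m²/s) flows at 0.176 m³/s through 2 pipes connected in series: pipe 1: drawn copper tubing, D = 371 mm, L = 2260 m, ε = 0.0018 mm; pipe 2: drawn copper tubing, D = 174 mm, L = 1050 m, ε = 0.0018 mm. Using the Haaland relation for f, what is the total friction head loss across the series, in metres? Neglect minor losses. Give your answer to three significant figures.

H ≈ 214 m

Pipe 1: V = 1.628 m/s, Re = 4.03×10^5, ε/D = 4.85×10^-6, f = 0.01363, h_1 = f(L/D)V²/2g = 11.22 m
Pipe 2: V = 7.402 m/s, Re = 8.59×10^5, ε/D = 1.03×10^-5, f = 0.01206, h_2 = f(L/D)V²/2g = 203.2 m
Series → Q common, losses add: H = Σh = 214.4 m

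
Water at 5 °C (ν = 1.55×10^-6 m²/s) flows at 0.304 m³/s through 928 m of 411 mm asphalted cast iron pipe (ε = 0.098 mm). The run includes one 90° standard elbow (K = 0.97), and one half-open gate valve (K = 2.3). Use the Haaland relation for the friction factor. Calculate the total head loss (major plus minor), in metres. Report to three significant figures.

V = 4Q/(πD²) = 2.291 m/s; V²/2g = 0.2676 m
Re = 6.08×10^5, ε/D = 2.38×10^-4 → f = 0.01543 (Haaland)
Major: h_f = f(L/D)·V²/2g = 0.01543·2258·0.2676 = 9.321 m
Minor: ΣK = 3.27; h_m = ΣK·V²/2g = 0.8751 m
Total H_L = 9.321 + 0.8751 = 10.20 m

H_L ≈ 10.2 m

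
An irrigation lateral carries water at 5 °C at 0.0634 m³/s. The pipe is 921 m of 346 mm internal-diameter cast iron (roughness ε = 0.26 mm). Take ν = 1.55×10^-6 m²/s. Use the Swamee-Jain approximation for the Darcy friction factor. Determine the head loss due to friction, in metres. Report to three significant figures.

V = 4Q/(πD²) = 4·0.0634/(π·0.346²) = 0.6743 m/s
Re = VD/ν = 0.6743·0.346/1.55×10^-6 = 1.51×10^5 → turbulent
ε/D = 0.26/346 = 7.51×10^-4
Swamee-Jain: f = 0.02061
h_f = f(L/D)V²/(2g) = 0.02061·(921/0.346)·0.6743²/(2·9.81) = 1.271 m

h_f ≈ 1.27 m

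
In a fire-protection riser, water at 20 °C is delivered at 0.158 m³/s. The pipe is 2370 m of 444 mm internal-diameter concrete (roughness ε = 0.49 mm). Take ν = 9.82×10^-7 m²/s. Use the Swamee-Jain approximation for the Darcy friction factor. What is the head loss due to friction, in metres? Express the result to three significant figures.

V = 4Q/(πD²) = 4·0.158/(π·0.444²) = 1.020 m/s
Re = VD/ν = 1.020·0.444/9.82×10^-7 = 4.61×10^5 → turbulent
ε/D = 0.49/444 = 0.00110
Swamee-Jain: f = 0.02084
h_f = f(L/D)V²/(2g) = 0.02084·(2370/0.444)·1.020²/(2·9.81) = 5.905 m

h_f ≈ 5.91 m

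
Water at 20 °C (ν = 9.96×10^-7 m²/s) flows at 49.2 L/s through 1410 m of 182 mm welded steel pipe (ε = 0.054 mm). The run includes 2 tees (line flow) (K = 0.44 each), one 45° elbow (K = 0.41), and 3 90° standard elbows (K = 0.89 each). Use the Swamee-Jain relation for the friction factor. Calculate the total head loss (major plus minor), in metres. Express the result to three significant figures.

V = 4Q/(πD²) = 1.891 m/s; V²/2g = 0.1823 m
Re = 3.46×10^5, ε/D = 2.97×10^-4 → f = 0.01682 (Swamee-Jain)
Major: h_f = f(L/D)·V²/2g = 0.01682·7747·0.1823 = 23.76 m
Minor: ΣK = 3.96; h_m = ΣK·V²/2g = 0.7219 m
Total H_L = 23.76 + 0.7219 = 24.48 m

H_L ≈ 24.5 m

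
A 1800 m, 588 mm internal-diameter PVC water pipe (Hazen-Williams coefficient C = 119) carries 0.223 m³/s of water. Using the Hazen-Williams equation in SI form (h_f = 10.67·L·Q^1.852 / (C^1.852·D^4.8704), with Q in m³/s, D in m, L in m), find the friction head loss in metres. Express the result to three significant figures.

h_f = 10.67·1800·0.223^1.852 / (119^1.852·0.588^4.8704) = 2.269 m

h_f ≈ 2.27 m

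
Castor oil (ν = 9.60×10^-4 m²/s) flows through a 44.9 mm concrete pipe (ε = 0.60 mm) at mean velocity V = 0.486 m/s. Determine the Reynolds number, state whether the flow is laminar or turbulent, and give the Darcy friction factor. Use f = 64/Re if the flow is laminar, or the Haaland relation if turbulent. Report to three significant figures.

Re ≈ 22.7; laminar; f = 64/Re ≈ 2.82

Re = VD/ν = 0.4860·0.0449/9.60×10^-4 = 22.7
Re < 2300 → laminar → f = 64/Re = 2.816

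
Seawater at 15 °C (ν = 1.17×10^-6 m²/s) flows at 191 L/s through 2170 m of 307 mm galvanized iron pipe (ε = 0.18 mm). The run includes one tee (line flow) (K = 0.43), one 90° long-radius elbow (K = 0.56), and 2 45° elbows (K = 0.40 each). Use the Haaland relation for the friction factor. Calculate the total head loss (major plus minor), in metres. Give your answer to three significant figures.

V = 4Q/(πD²) = 2.580 m/s; V²/2g = 0.3393 m
Re = 6.77×10^5, ε/D = 5.86×10^-4 → f = 0.01792 (Haaland)
Major: h_f = f(L/D)·V²/2g = 0.01792·7068·0.3393 = 42.97 m
Minor: ΣK = 1.79; h_m = ΣK·V²/2g = 0.6074 m
Total H_L = 42.97 + 0.6074 = 43.58 m

H_L ≈ 43.6 m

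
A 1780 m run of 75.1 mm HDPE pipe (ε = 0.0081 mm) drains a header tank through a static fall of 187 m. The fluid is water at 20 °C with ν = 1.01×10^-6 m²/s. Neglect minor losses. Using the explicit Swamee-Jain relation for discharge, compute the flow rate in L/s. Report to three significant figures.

Q ≈ 13.7 L/s

Swamee-Jain (Type II): Q = -0.965·√(gD⁵h_f/L)·ln[ε/(3.7D) + √(3.17ν²L/(gD³h_f))]
√(gD⁵h_f/L) = √(9.81·0.0751⁵·187/1780) = 0.001569
ε/(3.7D) = 2.92×10^-5; √(3.17ν²L/(gD³h_f)) = 8.61×10^-5
Q = -0.965·0.001569·ln(1.152×10^-4) = 0.01373 m³/s
Check: V = 3.10 m/s, Re = 2.30×10^5, f = 0.01610, h_f = 187 m ≈ 187 m ✓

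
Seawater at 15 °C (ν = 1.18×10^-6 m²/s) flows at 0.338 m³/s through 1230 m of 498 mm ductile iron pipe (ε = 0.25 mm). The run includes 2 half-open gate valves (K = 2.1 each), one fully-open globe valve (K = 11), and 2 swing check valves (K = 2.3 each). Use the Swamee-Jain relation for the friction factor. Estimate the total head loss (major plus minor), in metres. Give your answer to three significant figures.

V = 4Q/(πD²) = 1.735 m/s; V²/2g = 0.1535 m
Re = 7.32×10^5, ε/D = 5.02×10^-4 → f = 0.01750 (Swamee-Jain)
Major: h_f = f(L/D)·V²/2g = 0.01750·2470·0.1535 = 6.632 m
Minor: ΣK = 19.8; h_m = ΣK·V²/2g = 3.039 m
Total H_L = 6.632 + 3.039 = 9.671 m

H_L ≈ 9.67 m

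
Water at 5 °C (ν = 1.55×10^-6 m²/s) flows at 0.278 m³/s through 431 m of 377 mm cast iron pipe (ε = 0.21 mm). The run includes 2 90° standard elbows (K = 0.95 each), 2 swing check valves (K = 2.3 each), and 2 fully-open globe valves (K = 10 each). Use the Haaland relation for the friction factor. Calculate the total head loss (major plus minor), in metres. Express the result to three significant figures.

H_L ≈ 14.8 m

V = 4Q/(πD²) = 2.490 m/s; V²/2g = 0.3161 m
Re = 6.06×10^5, ε/D = 5.57×10^-4 → f = 0.01780 (Haaland)
Major: h_f = f(L/D)·V²/2g = 0.01780·1143·0.3161 = 6.433 m
Minor: ΣK = 26.5; h_m = ΣK·V²/2g = 8.377 m
Total H_L = 6.433 + 8.377 = 14.81 m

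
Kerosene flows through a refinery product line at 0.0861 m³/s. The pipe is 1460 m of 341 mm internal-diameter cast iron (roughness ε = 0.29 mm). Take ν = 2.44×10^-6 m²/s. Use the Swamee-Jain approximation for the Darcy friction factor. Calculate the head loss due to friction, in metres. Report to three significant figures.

h_f ≈ 4.12 m

V = 4Q/(πD²) = 4·0.0861/(π·0.341²) = 0.9428 m/s
Re = VD/ν = 0.9428·0.341/2.44×10^-6 = 1.32×10^5 → turbulent
ε/D = 0.29/341 = 8.50×10^-4
Swamee-Jain: f = 0.02125
h_f = f(L/D)V²/(2g) = 0.02125·(1460/0.341)·0.9428²/(2·9.81) = 4.121 m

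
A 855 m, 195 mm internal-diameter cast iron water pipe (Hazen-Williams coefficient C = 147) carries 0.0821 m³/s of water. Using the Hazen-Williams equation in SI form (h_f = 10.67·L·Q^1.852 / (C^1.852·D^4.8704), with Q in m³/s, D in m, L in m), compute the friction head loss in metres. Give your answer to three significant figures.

h_f = 10.67·855·0.0821^1.852 / (147^1.852·0.195^4.8704) = 24.74 m

h_f ≈ 24.7 m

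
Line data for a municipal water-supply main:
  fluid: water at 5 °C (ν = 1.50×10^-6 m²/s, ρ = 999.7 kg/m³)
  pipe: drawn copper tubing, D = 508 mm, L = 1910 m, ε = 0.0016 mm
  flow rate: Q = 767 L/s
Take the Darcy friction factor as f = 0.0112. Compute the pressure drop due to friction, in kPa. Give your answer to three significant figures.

Δp ≈ 301 kPa

V = 4Q/(πD²) = 4·0.767/(π·0.508²) = 3.784 m/s
h_f = f(L/D)V²/(2g) = 0.01120·(1910/0.508)·3.784²/(2·9.81) = 30.74 m
Δp = ρg·h_f = 999.7·9.81·30.74 = 301.4 kPa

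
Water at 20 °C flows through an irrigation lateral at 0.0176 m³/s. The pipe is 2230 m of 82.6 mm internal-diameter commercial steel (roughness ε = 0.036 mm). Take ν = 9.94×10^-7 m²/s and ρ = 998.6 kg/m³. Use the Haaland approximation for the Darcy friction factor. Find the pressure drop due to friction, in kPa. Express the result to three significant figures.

V = 4Q/(πD²) = 4·0.0176/(π·0.0826²) = 3.284 m/s
Re = VD/ν = 3.284·0.0826/9.94×10^-7 = 2.73×10^5 → turbulent
ε/D = 0.036/82.6 = 4.36×10^-4
Haaland: f = 0.01782
h_f = f(L/D)V²/(2g) = 0.01782·(2230/0.0826)·3.284²/(2·9.81) = 264.5 m
Δp = ρg·h_f = 998.6·9.81·264.5 = 2591 kPa

Δp ≈ 2590 kPa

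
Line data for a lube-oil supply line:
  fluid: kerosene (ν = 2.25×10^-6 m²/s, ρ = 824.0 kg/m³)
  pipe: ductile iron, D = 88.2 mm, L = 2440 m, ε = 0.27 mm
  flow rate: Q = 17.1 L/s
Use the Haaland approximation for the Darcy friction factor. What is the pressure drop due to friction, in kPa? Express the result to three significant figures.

Δp ≈ 2450 kPa

V = 4Q/(πD²) = 4·0.0171/(π·0.0882²) = 2.799 m/s
Re = VD/ν = 2.799·0.0882/2.25×10^-6 = 1.10×10^5 → turbulent
ε/D = 0.27/88.2 = 0.00306
Haaland: f = 0.02743
h_f = f(L/D)V²/(2g) = 0.02743·(2440/0.0882)·2.799²/(2·9.81) = 302.9 m
Δp = ρg·h_f = 824.0·9.81·302.9 = 2449 kPa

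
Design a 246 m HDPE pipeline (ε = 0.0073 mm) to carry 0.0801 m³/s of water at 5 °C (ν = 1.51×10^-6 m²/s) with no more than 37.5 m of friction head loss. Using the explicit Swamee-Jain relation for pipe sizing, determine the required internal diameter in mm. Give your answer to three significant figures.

D ≈ 139 mm

Swamee-Jain (Type III): D = 0.66·[ε^1.25·(LQ²/(gh_f))^4.75 + ν·Q^9.4·(L/(gh_f))^5.2]^0.04
LQ²/(gh_f) = 0.004290; L/(gh_f) = 0.6687
Term 1 = ε^1.25·(…)^4.75 = 2.16×10^-18; Term 2 = ν·Q^9.4·(…)^5.2 = 9.21×10^-18
D = 0.66·(2.16×10^-18 + 9.21×10^-18)^0.04 = 0.1386 m = 139 mm
Check: V = 5.31 m/s, Re = 4.87×10^5, f = 0.01392, h_f = 35.5 m ≈ 37.5 m ✓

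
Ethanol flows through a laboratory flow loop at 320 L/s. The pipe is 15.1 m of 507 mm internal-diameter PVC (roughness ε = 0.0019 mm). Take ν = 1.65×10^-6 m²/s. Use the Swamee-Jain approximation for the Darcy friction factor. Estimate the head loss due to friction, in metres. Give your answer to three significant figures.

V = 4Q/(πD²) = 4·0.320/(π·0.507²) = 1.585 m/s
Re = VD/ν = 1.585·0.507/1.65×10^-6 = 4.87×10^5 → turbulent
ε/D = 0.0019/507 = 3.75×10^-6
Swamee-Jain: f = 0.01321
h_f = f(L/D)V²/(2g) = 0.01321·(15.1/0.507)·1.585²/(2·9.81) = 0.05039 m

h_f ≈ 0.0504 m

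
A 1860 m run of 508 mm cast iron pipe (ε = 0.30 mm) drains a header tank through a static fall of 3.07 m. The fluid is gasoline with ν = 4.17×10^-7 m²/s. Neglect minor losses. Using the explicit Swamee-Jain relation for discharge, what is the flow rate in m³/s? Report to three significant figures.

Swamee-Jain (Type II): Q = -0.965·√(gD⁵h_f/L)·ln[ε/(3.7D) + √(3.17ν²L/(gD³h_f))]
√(gD⁵h_f/L) = √(9.81·0.508⁵·3.07/1860) = 0.02340
ε/(3.7D) = 1.60×10^-4; √(3.17ν²L/(gD³h_f)) = 1.61×10^-5
Q = -0.965·0.02340·ln(1.757×10^-4) = 0.1953 m³/s
Check: V = 0.964 m/s, Re = 1.17×10^6, f = 0.01781, h_f = 3.09 m ≈ 3.07 m ✓

Q ≈ 0.195 m³/s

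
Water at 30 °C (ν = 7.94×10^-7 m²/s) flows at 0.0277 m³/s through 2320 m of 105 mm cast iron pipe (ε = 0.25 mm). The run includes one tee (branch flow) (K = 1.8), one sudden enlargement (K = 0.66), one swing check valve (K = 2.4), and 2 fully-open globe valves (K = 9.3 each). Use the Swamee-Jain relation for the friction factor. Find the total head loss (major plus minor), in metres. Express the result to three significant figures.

V = 4Q/(πD²) = 3.199 m/s; V²/2g = 0.5216 m
Re = 4.23×10^5, ε/D = 0.00238 → f = 0.02505 (Swamee-Jain)
Major: h_f = f(L/D)·V²/2g = 0.02505·22095·0.5216 = 288.7 m
Minor: ΣK = 23.5; h_m = ΣK·V²/2g = 12.24 m
Total H_L = 288.7 + 12.24 = 300.9 m

H_L ≈ 301 m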